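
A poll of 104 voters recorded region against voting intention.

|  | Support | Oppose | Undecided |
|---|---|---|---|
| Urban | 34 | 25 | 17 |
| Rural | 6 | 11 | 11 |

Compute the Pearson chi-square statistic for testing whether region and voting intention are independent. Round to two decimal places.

5.31

Row totals: 76, 28. Column totals: 40, 36, 28. Grand total N = 104.
Expected counts (row total × column total / N):
  Urban, Support: 76×40/104 = 29.231
  Urban, Oppose: 76×36/104 = 26.308
  Urban, Undecided: 76×28/104 = 20.462
  Rural, Support: 28×40/104 = 10.769
  Rural, Oppose: 28×36/104 = 9.692
  Rural, Undecided: 28×28/104 = 7.538
Contributions (O − E)²/E:
  (34 − 29.231)²/29.231 = 0.7781
  (25 − 26.308)²/26.308 = 0.0650
  (17 − 20.462)²/20.462 = 0.5857
  (6 − 10.769)²/10.769 = 2.1119
  (11 − 9.692)²/9.692 = 0.1765
  (11 − 7.538)²/7.538 = 1.5900
χ² = 0.7781 + 0.0650 + 0.5857 + 2.1119 + 0.1765 + 1.5900 = 5.31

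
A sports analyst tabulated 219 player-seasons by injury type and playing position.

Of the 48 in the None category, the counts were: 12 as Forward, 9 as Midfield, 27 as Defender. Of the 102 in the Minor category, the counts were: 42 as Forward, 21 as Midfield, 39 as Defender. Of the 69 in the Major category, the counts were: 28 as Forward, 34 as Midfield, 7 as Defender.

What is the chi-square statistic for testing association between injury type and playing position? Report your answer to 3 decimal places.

Row totals: 48, 102, 69. Column totals: 82, 64, 73. Grand total N = 219.
Expected counts (row total × column total / N):
  None, Forward: 48×82/219 = 17.9726
  None, Midfield: 48×64/219 = 14.0274
  None, Defender: 48×73/219 = 16.0000
  Minor, Forward: 102×82/219 = 38.1918
  Minor, Midfield: 102×64/219 = 29.8082
  Minor, Defender: 102×73/219 = 34.0000
  Major, Forward: 69×82/219 = 25.8356
  Major, Midfield: 69×64/219 = 20.1644
  Major, Defender: 69×73/219 = 23.0000
Contributions (O − E)²/E:
  (12 − 17.9726)²/17.9726 = 1.9848
  (9 − 14.0274)²/14.0274 = 1.8018
  (27 − 16.0000)²/16.0000 = 7.5625
  (42 − 38.1918)²/38.1918 = 0.3797
  (21 − 29.8082)²/29.8082 = 2.6028
  (39 − 34.0000)²/34.0000 = 0.7353
  (28 − 25.8356)²/25.8356 = 0.1813
  (34 − 20.1644)²/20.1644 = 9.4932
  (7 − 23.0000)²/23.0000 = 11.1304
χ² = 1.9848 + 1.8018 + 7.5625 + 0.3797 + 2.6028 + 0.7353 + 0.1813 + 9.4932 + 11.1304 = 35.872

35.872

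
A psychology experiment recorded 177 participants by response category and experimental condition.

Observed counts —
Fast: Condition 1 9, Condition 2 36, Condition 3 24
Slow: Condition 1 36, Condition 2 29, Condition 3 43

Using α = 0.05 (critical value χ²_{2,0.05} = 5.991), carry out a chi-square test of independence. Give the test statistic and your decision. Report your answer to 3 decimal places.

Row totals: 69, 108. Column totals: 45, 65, 67. Grand total N = 177.
Expected counts (row total × column total / N):
  Fast, Condition 1: 69×45/177 = 17.5424
  Fast, Condition 2: 69×65/177 = 25.3390
  Fast, Condition 3: 69×67/177 = 26.1186
  Slow, Condition 1: 108×45/177 = 27.4576
  Slow, Condition 2: 108×65/177 = 39.6610
  Slow, Condition 3: 108×67/177 = 40.8814
Contributions (O − E)²/E:
  (9 − 17.5424)²/17.5424 = 4.1598
  (36 − 25.3390)²/25.3390 = 4.4855
  (24 − 26.1186)²/26.1186 = 0.1718
  (36 − 27.4576)²/27.4576 = 2.6576
  (29 − 39.6610)²/39.6610 = 2.8657
  (43 − 40.8814)²/40.8814 = 0.1098
χ² = 4.1598 + 4.4855 + 0.1718 + 2.6576 + 2.8657 + 0.1098 = 14.450
df = (2−1)(3−1) = 2. Since 14.450 > 5.991, reject the null hypothesis of independence at α = 0.05.

14.450; reject H₀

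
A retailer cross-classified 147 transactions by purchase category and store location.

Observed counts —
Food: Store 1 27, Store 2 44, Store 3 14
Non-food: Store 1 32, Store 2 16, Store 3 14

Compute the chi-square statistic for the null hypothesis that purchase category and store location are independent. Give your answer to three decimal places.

10.140

Row totals: 85, 62. Column totals: 59, 60, 28. Grand total N = 147.
Expected counts (row total × column total / N):
  Food, Store 1: 85×59/147 = 34.1156
  Food, Store 2: 85×60/147 = 34.6939
  Food, Store 3: 85×28/147 = 16.1905
  Non-food, Store 1: 62×59/147 = 24.8844
  Non-food, Store 2: 62×60/147 = 25.3061
  Non-food, Store 3: 62×28/147 = 11.8095
Contributions (O − E)²/E:
  (27 − 34.1156)²/34.1156 = 1.4841
  (44 − 34.6939)²/34.6939 = 2.4962
  (14 − 16.1905)²/16.1905 = 0.2964
  (32 − 24.8844)²/24.8844 = 2.0347
  (16 − 25.3061)²/25.3061 = 3.4222
  (14 − 11.8095)²/11.8095 = 0.4063
χ² = 1.4841 + 2.4962 + 0.2964 + 2.0347 + 3.4222 + 0.4063 = 10.140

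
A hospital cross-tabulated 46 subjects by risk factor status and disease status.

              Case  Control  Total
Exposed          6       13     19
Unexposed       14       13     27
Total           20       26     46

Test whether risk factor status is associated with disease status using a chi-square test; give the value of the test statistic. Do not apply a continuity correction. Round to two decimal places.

Grand total N = 46.
Expected counts (row total × column total / N):
  Exposed, Case: 19×20/46 = 8.261
  Exposed, Control: 19×26/46 = 10.739
  Unexposed, Case: 27×20/46 = 11.739
  Unexposed, Control: 27×26/46 = 15.261
Contributions (O − E)²/E:
  (6 − 8.261)²/8.261 = 0.6188
  (13 − 10.739)²/10.739 = 0.4760
  (14 − 11.739)²/11.739 = 0.4355
  (13 − 15.261)²/15.261 = 0.3350
χ² = 0.6188 + 0.4760 + 0.4355 + 0.3350 = 1.87

1.87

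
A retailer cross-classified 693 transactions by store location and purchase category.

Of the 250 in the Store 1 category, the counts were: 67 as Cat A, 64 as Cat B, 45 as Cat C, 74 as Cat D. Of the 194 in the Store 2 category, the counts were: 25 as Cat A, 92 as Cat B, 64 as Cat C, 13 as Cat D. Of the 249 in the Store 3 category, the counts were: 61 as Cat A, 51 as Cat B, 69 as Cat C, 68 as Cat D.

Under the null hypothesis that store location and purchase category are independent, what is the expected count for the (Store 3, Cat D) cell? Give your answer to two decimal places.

55.69

Row total (Store 3) = 249; column total (Cat D) = 155; grand total N = 693.
Expected count = (row total × column total) / N = 249 × 155 / 693 = 55.69.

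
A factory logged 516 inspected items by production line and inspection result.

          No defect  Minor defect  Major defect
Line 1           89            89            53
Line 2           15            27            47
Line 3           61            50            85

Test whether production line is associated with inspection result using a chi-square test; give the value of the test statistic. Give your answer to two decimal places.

Row totals: 231, 89, 196. Column totals: 165, 166, 185. Grand total N = 516.
Expected counts (row total × column total / N):
  Line 1, No defect: 231×165/516 = 73.866
  Line 1, Minor defect: 231×166/516 = 74.314
  Line 1, Major defect: 231×185/516 = 82.820
  Line 2, No defect: 89×165/516 = 28.459
  Line 2, Minor defect: 89×166/516 = 28.632
  Line 2, Major defect: 89×185/516 = 31.909
  Line 3, No defect: 196×165/516 = 62.674
  Line 3, Minor defect: 196×166/516 = 63.054
  Line 3, Major defect: 196×185/516 = 70.271
Contributions (O − E)²/E:
  (89 − 73.866)²/73.866 = 3.1007
  (89 − 74.314)²/74.314 = 2.9023
  (53 − 82.820)²/82.820 = 10.7369
  (15 − 28.459)²/28.459 = 6.3651
  (27 − 28.632)²/28.632 = 0.0930
  (47 − 31.909)²/31.909 = 7.1371
  (61 − 62.674)²/62.674 = 0.0447
  (50 − 63.054)²/63.054 = 2.7026
  (85 − 70.271)²/70.271 = 3.0872
χ² = 3.1007 + 2.9023 + 10.7369 + 6.3651 + 0.0930 + 7.1371 + 0.0447 + 2.7026 + 3.0872 = 36.17

36.17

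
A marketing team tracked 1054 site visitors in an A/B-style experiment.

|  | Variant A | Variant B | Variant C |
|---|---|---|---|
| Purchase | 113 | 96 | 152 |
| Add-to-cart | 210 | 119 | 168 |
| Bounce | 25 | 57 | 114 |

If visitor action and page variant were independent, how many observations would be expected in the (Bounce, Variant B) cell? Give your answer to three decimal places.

50.581

Row total (Bounce) = 196; column total (Variant B) = 272; grand total N = 1054.
Expected count = (row total × column total) / N = 196 × 272 / 1054 = 50.581.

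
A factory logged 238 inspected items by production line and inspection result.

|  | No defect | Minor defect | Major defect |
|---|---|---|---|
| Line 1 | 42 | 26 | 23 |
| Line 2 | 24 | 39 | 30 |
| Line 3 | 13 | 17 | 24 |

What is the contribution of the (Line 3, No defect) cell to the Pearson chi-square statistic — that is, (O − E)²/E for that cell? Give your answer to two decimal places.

Row total (Line 3) = 54; column total (No defect) = 79; N = 238.
Expected count E = 54 × 79 / 238 = 17.9244.
Contribution = (O − E)²/E = (13 − 17.9244)² / 17.9244 = 1.35.

1.35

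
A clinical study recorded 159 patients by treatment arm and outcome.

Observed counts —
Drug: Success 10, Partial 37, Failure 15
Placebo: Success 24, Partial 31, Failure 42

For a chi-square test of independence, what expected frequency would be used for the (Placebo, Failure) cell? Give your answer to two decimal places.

Row total (Placebo) = 97; column total (Failure) = 57; grand total N = 159.
Expected count = (row total × column total) / N = 97 × 57 / 159 = 34.77.

34.77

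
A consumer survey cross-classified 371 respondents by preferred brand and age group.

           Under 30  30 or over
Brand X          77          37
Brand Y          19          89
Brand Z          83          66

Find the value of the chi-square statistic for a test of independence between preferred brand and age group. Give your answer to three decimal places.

Row totals: 114, 108, 149. Column totals: 179, 192. Grand total N = 371.
Expected counts (row total × column total / N):
  Brand X, Under 30: 114×179/371 = 55.0027
  Brand X, 30 or over: 114×192/371 = 58.9973
  Brand Y, Under 30: 108×179/371 = 52.1078
  Brand Y, 30 or over: 108×192/371 = 55.8922
  Brand Z, Under 30: 149×179/371 = 71.8895
  Brand Z, 30 or over: 149×192/371 = 77.1105
Contributions (O − E)²/E:
  (77 − 55.0027)²/55.0027 = 8.7974
  (37 − 58.9973)²/58.9973 = 8.2018
  (19 − 52.1078)²/52.1078 = 21.0357
  (89 − 55.8922)²/55.8922 = 19.6114
  (83 − 71.8895)²/71.8895 = 1.7171
  (66 − 77.1105)²/77.1105 = 1.6009
χ² = 8.7974 + 8.2018 + 21.0357 + 19.6114 + 1.7171 + 1.6009 = 60.964

60.964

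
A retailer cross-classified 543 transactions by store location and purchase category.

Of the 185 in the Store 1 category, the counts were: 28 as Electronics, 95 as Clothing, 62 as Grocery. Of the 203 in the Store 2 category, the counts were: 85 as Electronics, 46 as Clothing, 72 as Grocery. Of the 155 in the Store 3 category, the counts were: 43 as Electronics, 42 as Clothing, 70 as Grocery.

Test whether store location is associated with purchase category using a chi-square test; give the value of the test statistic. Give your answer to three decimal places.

54.034

Row totals: 185, 203, 155. Column totals: 156, 183, 204. Grand total N = 543.
Expected counts (row total × column total / N):
  Store 1, Electronics: 185×156/543 = 53.1492
  Store 1, Clothing: 185×183/543 = 62.3481
  Store 1, Grocery: 185×204/543 = 69.5028
  Store 2, Electronics: 203×156/543 = 58.3204
  Store 2, Clothing: 203×183/543 = 68.4144
  Store 2, Grocery: 203×204/543 = 76.2652
  Store 3, Electronics: 155×156/543 = 44.5304
  Store 3, Clothing: 155×183/543 = 52.2376
  Store 3, Grocery: 155×204/543 = 58.2320
Contributions (O − E)²/E:
  (28 − 53.1492)²/53.1492 = 11.9001
  (95 − 62.3481)²/62.3481 = 17.0999
  (62 − 69.5028)²/69.5028 = 0.8099
  (85 − 58.3204)²/58.3204 = 12.2050
  (46 − 68.4144)²/68.4144 = 7.3436
  (72 − 76.2652)²/76.2652 = 0.2385
  (43 − 44.5304)²/44.5304 = 0.0526
  (42 − 52.2376)²/52.2376 = 2.0064
  (70 − 58.2320)²/58.2320 = 2.3782
χ² = 11.9001 + 17.0999 + 0.8099 + 12.2050 + 7.3436 + 0.2385 + 0.0526 + 2.0064 + 2.3782 = 54.034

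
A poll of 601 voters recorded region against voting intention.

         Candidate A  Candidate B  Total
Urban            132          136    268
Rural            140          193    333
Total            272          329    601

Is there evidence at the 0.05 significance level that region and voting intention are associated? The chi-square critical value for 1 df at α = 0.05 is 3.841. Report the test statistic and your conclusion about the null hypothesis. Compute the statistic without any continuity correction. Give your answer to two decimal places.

Grand total N = 601.
Expected counts (row total × column total / N):
  Urban, Candidate A: 268×272/601 = 121.291
  Urban, Candidate B: 268×329/601 = 146.709
  Rural, Candidate A: 333×272/601 = 150.709
  Rural, Candidate B: 333×329/601 = 182.291
Contributions (O − E)²/E:
  (132 − 121.291)²/121.291 = 0.9455
  (136 − 146.709)²/146.709 = 0.7817
  (140 − 150.709)²/150.709 = 0.7610
  (193 − 182.291)²/182.291 = 0.6291
χ² = 0.9455 + 0.7817 + 0.7610 + 0.6291 = 3.12
df = (2−1)(2−1) = 1. Since 3.12 < 3.841, fail to reject the null hypothesis of independence at α = 0.05.

3.12; fail to reject H₀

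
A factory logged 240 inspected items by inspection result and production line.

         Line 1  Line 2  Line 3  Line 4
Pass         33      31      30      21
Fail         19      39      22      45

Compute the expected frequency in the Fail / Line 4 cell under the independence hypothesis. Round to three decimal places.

Row total (Fail) = 125; column total (Line 4) = 66; grand total N = 240.
Expected count = (row total × column total) / N = 125 × 66 / 240 = 34.375.

34.375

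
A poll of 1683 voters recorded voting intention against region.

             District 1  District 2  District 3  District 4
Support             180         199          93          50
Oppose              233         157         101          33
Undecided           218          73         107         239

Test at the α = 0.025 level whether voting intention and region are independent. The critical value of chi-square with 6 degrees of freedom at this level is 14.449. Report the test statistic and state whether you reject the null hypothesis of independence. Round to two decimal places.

Row totals: 522, 524, 637. Column totals: 631, 429, 301, 322. Grand total N = 1683.
Expected counts (row total × column total / N):
  Support, District 1: 522×631/1683 = 195.711
  Support, District 2: 522×429/1683 = 133.059
  Support, District 3: 522×301/1683 = 93.358
  Support, District 4: 522×322/1683 = 99.872
  Oppose, District 1: 524×631/1683 = 196.461
  Oppose, District 2: 524×429/1683 = 133.569
  Oppose, District 3: 524×301/1683 = 93.716
  Oppose, District 4: 524×322/1683 = 100.254
  Undecided, District 1: 637×631/1683 = 238.828
  Undecided, District 2: 637×429/1683 = 162.373
  Undecided, District 3: 637×301/1683 = 113.926
  Undecided, District 4: 637×322/1683 = 121.874
Contributions (O − E)²/E:
  (180 − 195.711)²/195.711 = 1.2612
  (199 − 133.059)²/133.059 = 32.6789
  (93 − 93.358)²/93.358 = 0.0014
  (50 − 99.872)²/99.872 = 24.9040
  (233 − 196.461)²/196.461 = 6.7957
  (157 − 133.569)²/133.569 = 4.1103
  (101 − 93.716)²/93.716 = 0.5661
  (33 − 100.254)²/100.254 = 45.1164
  (218 − 238.828)²/238.828 = 1.8164
  (73 − 162.373)²/162.373 = 49.1925
  (107 − 113.926)²/113.926 = 0.4211
  (239 − 121.874)²/121.874 = 112.5630
χ² = 1.2612 + 32.6789 + 0.0014 + 24.9040 + 6.7957 + 4.1103 + 0.5661 + 45.1164 + 1.8164 + 49.1925 + 0.4211 + 112.5630 = 279.43
df = (3−1)(4−1) = 6. Since 279.43 > 14.449, reject the null hypothesis of independence at α = 0.025.

279.43; reject H₀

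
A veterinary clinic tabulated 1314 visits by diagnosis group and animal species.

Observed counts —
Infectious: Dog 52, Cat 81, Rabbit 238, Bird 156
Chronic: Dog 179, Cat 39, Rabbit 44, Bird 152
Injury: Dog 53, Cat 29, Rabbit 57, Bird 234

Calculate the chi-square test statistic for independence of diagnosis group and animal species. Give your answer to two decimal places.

336.39

Row totals: 527, 414, 373. Column totals: 284, 149, 339, 542. Grand total N = 1314.
Expected counts (row total × column total / N):
  Infectious, Dog: 527×284/1314 = 113.903
  Infectious, Cat: 527×149/1314 = 59.759
  Infectious, Rabbit: 527×339/1314 = 135.961
  Infectious, Bird: 527×542/1314 = 217.377
  Chronic, Dog: 414×284/1314 = 89.479
  Chronic, Cat: 414×149/1314 = 46.945
  Chronic, Rabbit: 414×339/1314 = 106.808
  Chronic, Bird: 414×542/1314 = 170.767
  Injury, Dog: 373×284/1314 = 80.618
  Injury, Cat: 373×149/1314 = 42.296
  Injury, Rabbit: 373×339/1314 = 96.231
  Injury, Bird: 373×542/1314 = 153.855
Contributions (O − E)²/E:
  (52 − 113.903)²/113.903 = 33.6425
  (81 − 59.759)²/59.759 = 7.5500
  (238 − 135.961)²/135.961 = 76.5805
  (156 − 217.377)²/217.377 = 17.3300
  (179 − 89.479)²/89.479 = 89.5630
  (39 − 46.945)²/46.945 = 1.3446
  (44 − 106.808)²/106.808 = 36.9340
  (152 − 170.767)²/170.767 = 2.0625
  (53 − 80.618)²/80.618 = 9.4613
  (29 − 42.296)²/42.296 = 4.1797
  (57 − 96.231)²/96.231 = 15.9935
  (234 − 153.855)²/153.855 = 41.7485
χ² = 33.6425 + 7.5500 + 76.5805 + 17.3300 + 89.5630 + 1.3446 + 36.9340 + 2.0625 + 9.4613 + 4.1797 + 15.9935 + 41.7485 = 336.39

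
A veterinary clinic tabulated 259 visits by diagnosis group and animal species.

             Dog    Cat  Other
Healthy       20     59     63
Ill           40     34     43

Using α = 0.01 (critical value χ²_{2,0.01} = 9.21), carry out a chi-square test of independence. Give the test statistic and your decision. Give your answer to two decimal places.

14.89; reject H₀

Row totals: 142, 117. Column totals: 60, 93, 106. Grand total N = 259.
Expected counts (row total × column total / N):
  Healthy, Dog: 142×60/259 = 32.896
  Healthy, Cat: 142×93/259 = 50.988
  Healthy, Other: 142×106/259 = 58.116
  Ill, Dog: 117×60/259 = 27.104
  Ill, Cat: 117×93/259 = 42.012
  Ill, Other: 117×106/259 = 47.884
Contributions (O − E)²/E:
  (20 − 32.896)²/32.896 = 5.0555
  (59 − 50.988)²/50.988 = 1.2590
  (63 − 58.116)²/58.116 = 0.4104
  (40 − 27.104)²/27.104 = 6.1359
  (34 − 42.012)²/42.012 = 1.5279
  (43 − 47.884)²/47.884 = 0.4982
χ² = 5.0555 + 1.2590 + 0.4104 + 6.1359 + 1.5279 + 0.4982 = 14.89
df = (2−1)(3−1) = 2. Since 14.89 > 9.21, reject the null hypothesis of independence at α = 0.01.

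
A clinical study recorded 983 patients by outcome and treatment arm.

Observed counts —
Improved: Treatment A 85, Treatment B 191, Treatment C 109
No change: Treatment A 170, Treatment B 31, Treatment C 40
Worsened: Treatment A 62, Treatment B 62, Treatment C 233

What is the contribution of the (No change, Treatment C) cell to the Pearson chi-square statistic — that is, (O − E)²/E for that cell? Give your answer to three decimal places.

Row total (No change) = 241; column total (Treatment C) = 382; N = 983.
Expected count E = 241 × 382 / 983 = 93.6541.
Contribution = (O − E)²/E = (40 − 93.6541)² / 93.6541 = 30.738.

30.738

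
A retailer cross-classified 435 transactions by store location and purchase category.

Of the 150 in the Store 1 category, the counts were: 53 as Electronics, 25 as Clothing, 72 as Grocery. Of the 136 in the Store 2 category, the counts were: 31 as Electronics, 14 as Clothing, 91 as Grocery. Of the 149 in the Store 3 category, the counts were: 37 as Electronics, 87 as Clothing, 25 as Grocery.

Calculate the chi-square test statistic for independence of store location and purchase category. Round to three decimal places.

116.054

Row totals: 150, 136, 149. Column totals: 121, 126, 188. Grand total N = 435.
Expected counts (row total × column total / N):
  Store 1, Electronics: 150×121/435 = 41.7241
  Store 1, Clothing: 150×126/435 = 43.4483
  Store 1, Grocery: 150×188/435 = 64.8276
  Store 2, Electronics: 136×121/435 = 37.8299
  Store 2, Clothing: 136×126/435 = 39.3931
  Store 2, Grocery: 136×188/435 = 58.7770
  Store 3, Electronics: 149×121/435 = 41.4460
  Store 3, Clothing: 149×126/435 = 43.1586
  Store 3, Grocery: 149×188/435 = 64.3954
Contributions (O − E)²/E:
  (53 − 41.7241)²/41.7241 = 3.0473
  (25 − 43.4483)²/43.4483 = 7.8332
  (72 − 64.8276)²/64.8276 = 0.7935
  (31 − 37.8299)²/37.8299 = 1.2331
  (14 − 39.3931)²/39.3931 = 16.3686
  (91 − 58.7770)²/58.7770 = 17.6654
  (37 − 41.4460)²/41.4460 = 0.4769
  (87 − 43.1586)²/43.1586 = 44.5350
  (25 − 64.3954)²/64.3954 = 24.1011
χ² = 3.0473 + 7.8332 + 0.7935 + 1.2331 + 16.3686 + 17.6654 + 0.4769 + 44.5350 + 24.1011 = 116.054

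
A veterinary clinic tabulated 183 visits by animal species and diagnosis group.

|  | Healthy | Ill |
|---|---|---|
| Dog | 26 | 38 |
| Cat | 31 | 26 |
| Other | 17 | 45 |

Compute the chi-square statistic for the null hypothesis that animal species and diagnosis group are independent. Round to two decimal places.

Row totals: 64, 57, 62. Column totals: 74, 109. Grand total N = 183.
Expected counts (row total × column total / N):
  Dog, Healthy: 64×74/183 = 25.880
  Dog, Ill: 64×109/183 = 38.120
  Cat, Healthy: 57×74/183 = 23.049
  Cat, Ill: 57×109/183 = 33.951
  Other, Healthy: 62×74/183 = 25.071
  Other, Ill: 62×109/183 = 36.929
Contributions (O − E)²/E:
  (26 − 25.880)²/25.880 = 0.0006
  (38 − 38.120)²/38.120 = 0.0004
  (31 − 23.049)²/23.049 = 2.7428
  (26 − 33.951)²/33.951 = 1.8620
  (17 − 25.071)²/25.071 = 2.5983
  (45 − 36.929)²/36.929 = 1.7640
χ² = 0.0006 + 0.0004 + 2.7428 + 1.8620 + 2.5983 + 1.7640 = 8.97

8.97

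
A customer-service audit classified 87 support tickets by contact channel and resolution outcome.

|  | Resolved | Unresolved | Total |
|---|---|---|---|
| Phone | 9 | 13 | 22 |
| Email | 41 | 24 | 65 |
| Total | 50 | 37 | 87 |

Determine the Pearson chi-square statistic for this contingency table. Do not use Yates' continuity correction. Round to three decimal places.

3.305

Grand total N = 87.
Expected counts (row total × column total / N):
  Phone, Resolved: 22×50/87 = 12.6437
  Phone, Unresolved: 22×37/87 = 9.3563
  Email, Resolved: 65×50/87 = 37.3563
  Email, Unresolved: 65×37/87 = 27.6437
Contributions (O − E)²/E:
  (9 − 12.6437)²/12.6437 = 1.0501
  (13 − 9.3563)²/9.3563 = 1.4190
  (41 − 37.3563)²/37.3563 = 0.3554
  (24 − 27.6437)²/27.6437 = 0.4803
χ² = 1.0501 + 1.4190 + 0.3554 + 0.4803 = 3.305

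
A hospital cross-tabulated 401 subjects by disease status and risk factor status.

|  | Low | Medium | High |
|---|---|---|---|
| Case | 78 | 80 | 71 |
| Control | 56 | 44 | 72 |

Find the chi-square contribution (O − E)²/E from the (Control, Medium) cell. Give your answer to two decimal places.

Row total (Control) = 172; column total (Medium) = 124; N = 401.
Expected count E = 172 × 124 / 401 = 53.187.
Contribution = (O − E)²/E = (44 − 53.187)² / 53.187 = 1.59.

1.59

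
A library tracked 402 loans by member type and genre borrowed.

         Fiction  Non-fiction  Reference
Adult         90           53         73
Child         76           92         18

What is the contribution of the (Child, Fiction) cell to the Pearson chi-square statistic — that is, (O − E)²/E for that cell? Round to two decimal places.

0.01

Row total (Child) = 186; column total (Fiction) = 166; N = 402.
Expected count E = 186 × 166 / 402 = 76.806.
Contribution = (O − E)²/E = (76 − 76.806)² / 76.806 = 0.01.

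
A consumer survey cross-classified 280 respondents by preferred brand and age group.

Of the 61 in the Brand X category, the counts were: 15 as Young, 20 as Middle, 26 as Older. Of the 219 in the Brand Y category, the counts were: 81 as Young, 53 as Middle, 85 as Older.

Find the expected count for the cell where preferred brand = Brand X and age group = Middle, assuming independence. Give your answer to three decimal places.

15.904

Row total (Brand X) = 61; column total (Middle) = 73; grand total N = 280.
Expected count = (row total × column total) / N = 61 × 73 / 280 = 15.904.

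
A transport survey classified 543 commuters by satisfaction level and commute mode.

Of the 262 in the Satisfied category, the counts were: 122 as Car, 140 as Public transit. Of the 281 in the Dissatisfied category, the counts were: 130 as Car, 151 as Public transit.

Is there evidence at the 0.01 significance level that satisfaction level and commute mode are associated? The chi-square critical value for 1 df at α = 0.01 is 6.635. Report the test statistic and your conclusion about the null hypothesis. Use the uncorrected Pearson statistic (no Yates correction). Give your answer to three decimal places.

Row totals: 262, 281. Column totals: 252, 291. Grand total N = 543.
Expected counts (row total × column total / N):
  Satisfied, Car: 262×252/543 = 121.5912
  Satisfied, Public transit: 262×291/543 = 140.4088
  Dissatisfied, Car: 281×252/543 = 130.4088
  Dissatisfied, Public transit: 281×291/543 = 150.5912
Contributions (O − E)²/E:
  (122 − 121.5912)²/121.5912 = 0.0014
  (140 − 140.4088)²/140.4088 = 0.0012
  (130 − 130.4088)²/130.4088 = 0.0013
  (151 − 150.5912)²/150.5912 = 0.0011
χ² = 0.0014 + 0.0012 + 0.0013 + 0.0011 = 0.005
df = (2−1)(2−1) = 1. Since 0.005 < 6.635, fail to reject the null hypothesis of independence at α = 0.01.

0.005; fail to reject H₀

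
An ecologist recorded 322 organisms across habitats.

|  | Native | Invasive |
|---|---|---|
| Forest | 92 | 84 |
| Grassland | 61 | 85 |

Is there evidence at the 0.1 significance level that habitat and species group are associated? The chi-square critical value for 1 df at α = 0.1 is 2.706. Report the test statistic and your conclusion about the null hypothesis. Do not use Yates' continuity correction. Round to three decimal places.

3.523; reject H₀

Row totals: 176, 146. Column totals: 153, 169. Grand total N = 322.
Expected counts (row total × column total / N):
  Forest, Native: 176×153/322 = 83.6273
  Forest, Invasive: 176×169/322 = 92.3727
  Grassland, Native: 146×153/322 = 69.3727
  Grassland, Invasive: 146×169/322 = 76.6273
Contributions (O − E)²/E:
  (92 − 83.6273)²/83.6273 = 0.8383
  (84 − 92.3727)²/92.3727 = 0.7589
  (61 − 69.3727)²/69.3727 = 1.0105
  (85 − 76.6273)²/76.6273 = 0.9148
χ² = 0.8383 + 0.7589 + 1.0105 + 0.9148 = 3.523
df = (2−1)(2−1) = 1. Since 3.523 > 2.706, reject the null hypothesis of independence at α = 0.1.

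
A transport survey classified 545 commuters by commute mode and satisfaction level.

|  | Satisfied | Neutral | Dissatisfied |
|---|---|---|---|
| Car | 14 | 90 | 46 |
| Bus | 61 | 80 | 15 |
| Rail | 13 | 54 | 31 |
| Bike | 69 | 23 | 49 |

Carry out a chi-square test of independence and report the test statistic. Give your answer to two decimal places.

Row totals: 150, 156, 98, 141. Column totals: 157, 247, 141. Grand total N = 545.
Expected counts (row total × column total / N):
  Car, Satisfied: 150×157/545 = 43.211
  Car, Neutral: 150×247/545 = 67.982
  Car, Dissatisfied: 150×141/545 = 38.807
  Bus, Satisfied: 156×157/545 = 44.939
  Bus, Neutral: 156×247/545 = 70.701
  Bus, Dissatisfied: 156×141/545 = 40.360
  Rail, Satisfied: 98×157/545 = 28.231
  Rail, Neutral: 98×247/545 = 44.415
  Rail, Dissatisfied: 98×141/545 = 25.354
  Bike, Satisfied: 141×157/545 = 40.618
  Bike, Neutral: 141×247/545 = 63.903
  Bike, Dissatisfied: 141×141/545 = 36.479
Contributions (O − E)²/E:
  (14 − 43.211)²/43.211 = 19.7469
  (90 − 67.982)²/67.982 = 7.1312
  (46 − 38.807)²/38.807 = 1.3332
  (61 − 44.939)²/44.939 = 5.7401
  (80 − 70.701)²/70.701 = 1.2231
  (15 − 40.360)²/40.360 = 15.9348
  (13 − 28.231)²/28.231 = 8.2173
  (54 − 44.415)²/44.415 = 2.0685
  (31 − 25.354)²/25.354 = 1.2573
  (69 − 40.618)²/40.618 = 19.8320
  (23 − 63.903)²/63.903 = 26.1812
  (49 − 36.479)²/36.479 = 4.2977
χ² = 19.7469 + 7.1312 + 1.3332 + 5.7401 + 1.2231 + 15.9348 + 8.2173 + 2.0685 + 1.2573 + 19.8320 + 26.1812 + 4.2977 = 112.96

112.96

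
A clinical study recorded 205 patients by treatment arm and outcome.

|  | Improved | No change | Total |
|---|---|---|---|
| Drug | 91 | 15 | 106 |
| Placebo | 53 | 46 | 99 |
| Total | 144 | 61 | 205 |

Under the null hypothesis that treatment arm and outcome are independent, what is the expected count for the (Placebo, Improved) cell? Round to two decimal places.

Row total (Placebo) = 99; column total (Improved) = 144; grand total N = 205.
Expected count = (row total × column total) / N = 99 × 144 / 205 = 69.54.

69.54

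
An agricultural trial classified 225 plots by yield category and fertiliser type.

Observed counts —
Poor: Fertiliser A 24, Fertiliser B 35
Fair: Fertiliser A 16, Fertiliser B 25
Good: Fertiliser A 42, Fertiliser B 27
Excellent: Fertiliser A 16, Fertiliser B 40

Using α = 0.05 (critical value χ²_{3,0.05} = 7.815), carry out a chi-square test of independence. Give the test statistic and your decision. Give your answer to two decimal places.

Row totals: 59, 41, 69, 56. Column totals: 98, 127. Grand total N = 225.
Expected counts (row total × column total / N):
  Poor, Fertiliser A: 59×98/225 = 25.698
  Poor, Fertiliser B: 59×127/225 = 33.302
  Fair, Fertiliser A: 41×98/225 = 17.858
  Fair, Fertiliser B: 41×127/225 = 23.142
  Good, Fertiliser A: 69×98/225 = 30.053
  Good, Fertiliser B: 69×127/225 = 38.947
  Excellent, Fertiliser A: 56×98/225 = 24.391
  Excellent, Fertiliser B: 56×127/225 = 31.609
Contributions (O − E)²/E:
  (24 − 25.698)²/25.698 = 0.1122
  (35 − 33.302)²/33.302 = 0.0866
  (16 − 17.858)²/17.858 = 0.1933
  (25 − 23.142)²/23.142 = 0.1492
  (42 − 30.053)²/30.053 = 4.7493
  (27 − 38.947)²/38.947 = 3.6647
  (16 − 24.391)²/24.391 = 2.8867
  (40 − 31.609)²/31.609 = 2.2275
χ² = 0.1122 + 0.0866 + 0.1933 + 0.1492 + 4.7493 + 3.6647 + 2.8867 + 2.2275 = 14.07
df = (4−1)(2−1) = 3. Since 14.07 > 7.815, reject the null hypothesis of independence at α = 0.05.

14.07; reject H₀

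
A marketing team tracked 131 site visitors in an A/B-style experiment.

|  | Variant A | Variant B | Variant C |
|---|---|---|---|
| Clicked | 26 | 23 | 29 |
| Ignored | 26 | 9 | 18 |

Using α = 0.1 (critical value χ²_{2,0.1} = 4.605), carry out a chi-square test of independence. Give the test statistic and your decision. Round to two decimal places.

4.08; fail to reject H₀

Row totals: 78, 53. Column totals: 52, 32, 47. Grand total N = 131.
Expected counts (row total × column total / N):
  Clicked, Variant A: 78×52/131 = 30.962
  Clicked, Variant B: 78×32/131 = 19.053
  Clicked, Variant C: 78×47/131 = 27.985
  Ignored, Variant A: 53×52/131 = 21.038
  Ignored, Variant B: 53×32/131 = 12.947
  Ignored, Variant C: 53×47/131 = 19.015
Contributions (O − E)²/E:
  (26 − 30.962)²/30.962 = 0.7952
  (23 − 19.053)²/19.053 = 0.8177
  (29 − 27.985)²/27.985 = 0.0368
  (26 − 21.038)²/21.038 = 1.1703
  (9 − 12.947)²/12.947 = 1.2033
  (18 − 19.015)²/19.015 = 0.0542
χ² = 0.7952 + 0.8177 + 0.0368 + 1.1703 + 1.2033 + 0.0542 = 4.08
df = (2−1)(3−1) = 2. Since 4.08 < 4.605, fail to reject the null hypothesis of independence at α = 0.1.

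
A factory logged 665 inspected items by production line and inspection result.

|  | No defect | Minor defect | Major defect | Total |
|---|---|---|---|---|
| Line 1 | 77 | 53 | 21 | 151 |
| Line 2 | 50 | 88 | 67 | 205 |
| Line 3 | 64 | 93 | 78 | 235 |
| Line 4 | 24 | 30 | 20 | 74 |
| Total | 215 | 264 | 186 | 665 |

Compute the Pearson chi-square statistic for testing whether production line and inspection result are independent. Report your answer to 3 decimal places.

38.129

Grand total N = 665.
Expected counts (row total × column total / N):
  Line 1, No defect: 151×215/665 = 48.8195
  Line 1, Minor defect: 151×264/665 = 59.9459
  Line 1, Major defect: 151×186/665 = 42.2346
  Line 2, No defect: 205×215/665 = 66.2782
  Line 2, Minor defect: 205×264/665 = 81.3835
  Line 2, Major defect: 205×186/665 = 57.3383
  Line 3, No defect: 235×215/665 = 75.9774
  Line 3, Minor defect: 235×264/665 = 93.2932
  Line 3, Major defect: 235×186/665 = 65.7293
  Line 4, No defect: 74×215/665 = 23.9248
  Line 4, Minor defect: 74×264/665 = 29.3774
  Line 4, Major defect: 74×186/665 = 20.6977
Contributions (O − E)²/E:
  (77 − 48.8195)²/48.8195 = 16.2669
  (53 − 59.9459)²/59.9459 = 0.8048
  (21 − 42.2346)²/42.2346 = 10.6763
  (50 − 66.2782)²/66.2782 = 3.9980
  (88 − 81.3835)²/81.3835 = 0.5379
  (67 − 57.3383)²/57.3383 = 1.6280
  (64 − 75.9774)²/75.9774 = 1.8882
  (93 − 93.2932)²/93.2932 = 0.0009
  (78 − 65.7293)²/65.7293 = 2.2908
  (24 − 23.9248)²/23.9248 = 0.0002
  (30 − 29.3774)²/29.3774 = 0.0132
  (20 − 20.6977)²/20.6977 = 0.0235
χ² = 16.2669 + 0.8048 + 10.6763 + 3.9980 + 0.5379 + 1.6280 + 1.8882 + 0.0009 + 2.2908 + 0.0002 + 0.0132 + 0.0235 = 38.129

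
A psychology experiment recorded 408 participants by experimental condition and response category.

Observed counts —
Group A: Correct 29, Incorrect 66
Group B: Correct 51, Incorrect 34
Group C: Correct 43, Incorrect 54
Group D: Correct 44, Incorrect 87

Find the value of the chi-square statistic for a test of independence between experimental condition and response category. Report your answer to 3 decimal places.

Row totals: 95, 85, 97, 131. Column totals: 167, 241. Grand total N = 408.
Expected counts (row total × column total / N):
  Group A, Correct: 95×167/408 = 38.8848
  Group A, Incorrect: 95×241/408 = 56.1152
  Group B, Correct: 85×167/408 = 34.7917
  Group B, Incorrect: 85×241/408 = 50.2083
  Group C, Correct: 97×167/408 = 39.7034
  Group C, Incorrect: 97×241/408 = 57.2966
  Group D, Correct: 131×167/408 = 53.6201
  Group D, Incorrect: 131×241/408 = 77.3799
Contributions (O − E)²/E:
  (29 − 38.8848)²/38.8848 = 2.5128
  (66 − 56.1152)²/56.1152 = 1.7412
  (51 − 34.7917)²/34.7917 = 7.5509
  (34 − 50.2083)²/50.2083 = 5.2324
  (43 − 39.7034)²/39.7034 = 0.2737
  (54 − 57.2966)²/57.2966 = 0.1897
  (44 − 53.6201)²/53.6201 = 1.7260
  (87 − 77.3799)²/77.3799 = 1.1960
χ² = 2.5128 + 1.7412 + 7.5509 + 5.2324 + 0.2737 + 0.1897 + 1.7260 + 1.1960 = 20.423

20.423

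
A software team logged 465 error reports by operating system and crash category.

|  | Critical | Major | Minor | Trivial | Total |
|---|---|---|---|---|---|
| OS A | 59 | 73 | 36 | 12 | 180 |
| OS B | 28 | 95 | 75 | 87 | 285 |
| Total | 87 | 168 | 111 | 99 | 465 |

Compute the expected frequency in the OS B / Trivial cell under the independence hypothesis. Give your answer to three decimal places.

60.677

Row total (OS B) = 285; column total (Trivial) = 99; grand total N = 465.
Expected count = (row total × column total) / N = 285 × 99 / 465 = 60.677.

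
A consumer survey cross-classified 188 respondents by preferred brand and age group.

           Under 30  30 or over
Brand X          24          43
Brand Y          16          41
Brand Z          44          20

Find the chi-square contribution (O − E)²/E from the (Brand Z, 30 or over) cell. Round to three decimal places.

6.702

Row total (Brand Z) = 64; column total (30 or over) = 104; N = 188.
Expected count E = 64 × 104 / 188 = 35.4043.
Contribution = (O − E)²/E = (20 − 35.4043)² / 35.4043 = 6.702.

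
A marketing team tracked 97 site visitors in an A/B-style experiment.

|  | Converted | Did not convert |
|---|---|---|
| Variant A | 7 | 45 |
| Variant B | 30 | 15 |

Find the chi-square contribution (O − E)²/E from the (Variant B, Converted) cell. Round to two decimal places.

9.60

Row total (Variant B) = 45; column total (Converted) = 37; N = 97.
Expected count E = 45 × 37 / 97 = 17.165.
Contribution = (O − E)²/E = (30 − 17.165)² / 17.165 = 9.60.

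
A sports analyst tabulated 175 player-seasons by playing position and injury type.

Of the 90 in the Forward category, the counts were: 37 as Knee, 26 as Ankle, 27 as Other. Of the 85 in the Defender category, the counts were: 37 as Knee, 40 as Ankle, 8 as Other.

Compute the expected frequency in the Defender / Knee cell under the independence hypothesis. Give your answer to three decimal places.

35.943

Row total (Defender) = 85; column total (Knee) = 74; grand total N = 175.
Expected count = (row total × column total) / N = 85 × 74 / 175 = 35.943.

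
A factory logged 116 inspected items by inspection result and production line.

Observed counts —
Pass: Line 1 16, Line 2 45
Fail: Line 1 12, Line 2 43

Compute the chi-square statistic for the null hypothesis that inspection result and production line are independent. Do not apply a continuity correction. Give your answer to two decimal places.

0.31

Row totals: 61, 55. Column totals: 28, 88. Grand total N = 116.
Expected counts (row total × column total / N):
  Pass, Line 1: 61×28/116 = 14.724
  Pass, Line 2: 61×88/116 = 46.276
  Fail, Line 1: 55×28/116 = 13.276
  Fail, Line 2: 55×88/116 = 41.724
Contributions (O − E)²/E:
  (16 − 14.724)²/14.724 = 0.1106
  (45 − 46.276)²/46.276 = 0.0352
  (12 − 13.276)²/13.276 = 0.1226
  (43 − 41.724)²/41.724 = 0.0390
χ² = 0.1106 + 0.0352 + 0.1226 + 0.0390 = 0.31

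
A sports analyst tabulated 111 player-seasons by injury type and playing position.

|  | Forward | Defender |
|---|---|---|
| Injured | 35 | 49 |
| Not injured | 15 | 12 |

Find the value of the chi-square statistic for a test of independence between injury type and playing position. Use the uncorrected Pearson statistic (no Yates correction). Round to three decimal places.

Row totals: 84, 27. Column totals: 50, 61. Grand total N = 111.
Expected counts (row total × column total / N):
  Injured, Forward: 84×50/111 = 37.8378
  Injured, Defender: 84×61/111 = 46.1622
  Not injured, Forward: 27×50/111 = 12.1622
  Not injured, Defender: 27×61/111 = 14.8378
Contributions (O − E)²/E:
  (35 − 37.8378)²/37.8378 = 0.2128
  (49 − 46.1622)²/46.1622 = 0.1745
  (15 − 12.1622)²/12.1622 = 0.6621
  (12 − 14.8378)²/14.8378 = 0.5427
χ² = 0.2128 + 0.1745 + 0.6621 + 0.5427 = 1.592

1.592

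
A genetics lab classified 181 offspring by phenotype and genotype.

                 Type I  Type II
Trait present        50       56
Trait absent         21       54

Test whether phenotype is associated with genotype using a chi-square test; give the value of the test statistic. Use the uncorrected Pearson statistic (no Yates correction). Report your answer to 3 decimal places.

6.771

Row totals: 106, 75. Column totals: 71, 110. Grand total N = 181.
Expected counts (row total × column total / N):
  Trait present, Type I: 106×71/181 = 41.5801
  Trait present, Type II: 106×110/181 = 64.4199
  Trait absent, Type I: 75×71/181 = 29.4199
  Trait absent, Type II: 75×110/181 = 45.5801
Contributions (O − E)²/E:
  (50 − 41.5801)²/41.5801 = 1.7050
  (56 − 64.4199)²/64.4199 = 1.1005
  (21 − 29.4199)²/29.4199 = 2.4098
  (54 − 45.5801)²/45.5801 = 1.5554
χ² = 1.7050 + 1.1005 + 2.4098 + 1.5554 = 6.771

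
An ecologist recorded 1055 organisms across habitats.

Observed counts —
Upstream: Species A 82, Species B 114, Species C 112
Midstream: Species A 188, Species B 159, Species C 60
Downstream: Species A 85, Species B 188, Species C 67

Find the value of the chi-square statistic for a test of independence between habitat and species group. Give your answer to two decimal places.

84.82

Row totals: 308, 407, 340. Column totals: 355, 461, 239. Grand total N = 1055.
Expected counts (row total × column total / N):
  Upstream, Species A: 308×355/1055 = 103.640
  Upstream, Species B: 308×461/1055 = 134.586
  Upstream, Species C: 308×239/1055 = 69.774
  Midstream, Species A: 407×355/1055 = 136.953
  Midstream, Species B: 407×461/1055 = 177.845
  Midstream, Species C: 407×239/1055 = 92.202
  Downstream, Species A: 340×355/1055 = 114.408
  Downstream, Species B: 340×461/1055 = 148.569
  Downstream, Species C: 340×239/1055 = 77.024
Contributions (O − E)²/E:
  (82 − 103.640)²/103.640 = 4.5184
  (114 − 134.586)²/134.586 = 3.1488
  (112 − 69.774)²/69.774 = 25.5544
  (188 − 136.953)²/136.953 = 19.0269
  (159 − 177.845)²/177.845 = 1.9969
  (60 − 92.202)²/92.202 = 11.2467
  (85 − 114.408)²/114.408 = 7.5592
  (188 − 148.569)²/148.569 = 10.4652
  (67 − 77.024)²/77.024 = 1.3045
χ² = 4.5184 + 3.1488 + 25.5544 + 19.0269 + 1.9969 + 11.2467 + 7.5592 + 10.4652 + 1.3045 = 84.82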